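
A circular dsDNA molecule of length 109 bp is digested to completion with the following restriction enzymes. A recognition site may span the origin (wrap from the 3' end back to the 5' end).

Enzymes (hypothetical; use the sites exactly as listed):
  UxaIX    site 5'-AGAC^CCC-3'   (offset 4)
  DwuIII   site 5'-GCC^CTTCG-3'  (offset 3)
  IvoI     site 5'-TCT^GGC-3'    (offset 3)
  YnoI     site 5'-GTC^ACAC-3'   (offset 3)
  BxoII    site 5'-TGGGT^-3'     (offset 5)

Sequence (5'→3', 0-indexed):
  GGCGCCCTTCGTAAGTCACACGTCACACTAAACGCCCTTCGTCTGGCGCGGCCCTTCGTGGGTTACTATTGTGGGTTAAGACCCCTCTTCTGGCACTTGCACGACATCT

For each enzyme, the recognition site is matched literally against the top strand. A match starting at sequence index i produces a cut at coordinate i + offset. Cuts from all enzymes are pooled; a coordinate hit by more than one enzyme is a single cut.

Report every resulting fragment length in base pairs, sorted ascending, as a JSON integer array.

[6,6,7,8,9,9,10,11,12,13,18]

Site scan:
  UxaIX (AGACCCC, off=4): starts [78] → cuts [82]
  DwuIII (GCCCTTCG, off=3): starts [3, 33, 50] → cuts [6, 36, 53]
  IvoI (TCTGGC, off=3): starts [41, 88, 106] → cuts [0, 44, 91]
  YnoI (GTCACAC, off=3): starts [14, 21] → cuts [17, 24]
  BxoII (TGGGT, off=5): starts [58, 71] → cuts [63, 76]

All cut coordinates (distinct, sorted): [0, 6, 17, 24, 36, 44, 53, 63, 76, 82, 91]

Fragments:
  0→6: 6 bp
  6→17: 11 bp
  17→24: 7 bp
  24→36: 12 bp
  36→44: 8 bp
  44→53: 9 bp
  53→63: 10 bp
  63→76: 13 bp
  76→82: 6 bp
  82→91: 9 bp
  91→0 (wrap): 109-91+0 = 18 bp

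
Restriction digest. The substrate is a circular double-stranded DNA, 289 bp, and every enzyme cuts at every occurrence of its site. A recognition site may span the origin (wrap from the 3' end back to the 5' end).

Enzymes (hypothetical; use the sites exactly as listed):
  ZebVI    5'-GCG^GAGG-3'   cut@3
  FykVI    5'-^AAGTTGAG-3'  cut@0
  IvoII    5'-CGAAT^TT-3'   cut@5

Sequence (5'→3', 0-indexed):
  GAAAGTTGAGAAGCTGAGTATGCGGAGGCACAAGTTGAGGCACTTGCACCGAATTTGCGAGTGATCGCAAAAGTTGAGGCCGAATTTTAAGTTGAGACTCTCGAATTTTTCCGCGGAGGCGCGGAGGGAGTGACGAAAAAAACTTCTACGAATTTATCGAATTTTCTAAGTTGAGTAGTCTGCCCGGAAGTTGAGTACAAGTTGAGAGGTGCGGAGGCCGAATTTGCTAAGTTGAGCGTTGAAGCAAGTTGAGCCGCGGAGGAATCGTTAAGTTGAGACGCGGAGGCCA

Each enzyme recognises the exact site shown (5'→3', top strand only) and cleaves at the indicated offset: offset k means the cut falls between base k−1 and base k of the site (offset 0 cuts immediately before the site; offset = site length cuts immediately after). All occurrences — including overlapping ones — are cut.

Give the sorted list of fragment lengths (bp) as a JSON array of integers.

[3,5,5,7,8,9,9,9,10,11,11,13,13,15,15,16,17,18,20,22,23,30]

Scan for sites:
  ZebVI (GCGGAGG, off=3): starts [21, 112, 120, 210, 255, 279] → cuts [24, 115, 123, 213, 258, 282]
  FykVI (AAGTTGAG, off=0): starts [2, 31, 70, 88, 167, 187, 198, 228, 245, 269] → cuts [2, 31, 70, 88, 167, 187, 198, 228, 245, 269]
  IvoII (CGAATTT, off=5): starts [49, 80, 101, 148, 157, 218] → cuts [54, 85, 106, 153, 162, 223]

Pooled cuts: [2, 24, 31, 54, 70, 85, 88, 106, 115, 123, 153, 162, 167, 187, 198, 213, 223, 228, 245, 258, 269, 282]

Fragments:
  2→24: 22 bp
  24→31: 7 bp
  31→54: 23 bp
  54→70: 16 bp
  70→85: 15 bp
  85→88: 3 bp
  88→106: 18 bp
  106→115: 9 bp
  115→123: 8 bp
  123→153: 30 bp
  153→162: 9 bp
  162→167: 5 bp
  167→187: 20 bp
  187→198: 11 bp
  198→213: 15 bp
  213→223: 10 bp
  223→228: 5 bp
  228→245: 17 bp
  245→258: 13 bp
  258→269: 11 bp
  269→282: 13 bp
  282→2 (wrap): 289-282+2 = 9 bp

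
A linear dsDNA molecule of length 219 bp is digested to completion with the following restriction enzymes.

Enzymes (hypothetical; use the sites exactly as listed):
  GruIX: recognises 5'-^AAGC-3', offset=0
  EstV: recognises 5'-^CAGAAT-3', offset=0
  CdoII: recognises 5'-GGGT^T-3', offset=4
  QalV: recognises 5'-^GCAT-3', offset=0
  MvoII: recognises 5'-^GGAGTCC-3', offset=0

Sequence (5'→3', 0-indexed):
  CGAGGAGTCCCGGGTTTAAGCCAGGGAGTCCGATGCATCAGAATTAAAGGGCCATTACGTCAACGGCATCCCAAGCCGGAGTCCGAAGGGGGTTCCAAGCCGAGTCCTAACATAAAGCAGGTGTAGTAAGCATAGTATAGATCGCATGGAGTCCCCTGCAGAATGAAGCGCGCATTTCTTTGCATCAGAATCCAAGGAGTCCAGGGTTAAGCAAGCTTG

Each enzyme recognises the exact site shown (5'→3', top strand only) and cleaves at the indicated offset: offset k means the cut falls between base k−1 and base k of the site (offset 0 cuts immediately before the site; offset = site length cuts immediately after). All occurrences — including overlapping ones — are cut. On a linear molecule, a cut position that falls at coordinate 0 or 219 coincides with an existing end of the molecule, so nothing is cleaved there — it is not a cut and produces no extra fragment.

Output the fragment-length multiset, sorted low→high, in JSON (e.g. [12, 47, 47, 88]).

Site scan:
  GruIX (AAGC, off=0): starts [17, 72, 96, 114, 127, 165, 208, 212] → cuts [17, 72, 96, 114, 127, 165, 208, 212]
  EstV (CAGAAT, off=0): starts [38, 158, 185] → cuts [38, 158, 185]
  CdoII (GGGTT, off=4): starts [11, 89, 203] → cuts [15, 93, 207]
  QalV (GCAT, off=0): starts [34, 65, 129, 143, 171, 181] → cuts [34, 65, 129, 143, 171, 181]
  MvoII (GGAGTCC, off=0): starts [3, 24, 77, 147, 195] → cuts [3, 24, 77, 147, 195]

Pooled cuts: [3, 15, 17, 24, 34, 38, 65, 72, 77, 93, 96, 114, 127, 129, 143, 147, 158, 165, 171, 181, 185, 195, 207, 208, 212]

Fragments:
  [0,3): 3 bp
  [3,15): 12 bp
  [15,17): 2 bp
  [17,24): 7 bp
  [24,34): 10 bp
  [34,38): 4 bp
  [38,65): 27 bp
  [65,72): 7 bp
  [72,77): 5 bp
  [77,93): 16 bp
  [93,96): 3 bp
  [96,114): 18 bp
  [114,127): 13 bp
  [127,129): 2 bp
  [129,143): 14 bp
  [143,147): 4 bp
  [147,158): 11 bp
  [158,165): 7 bp
  [165,171): 6 bp
  [171,181): 10 bp
  [181,185): 4 bp
  [185,195): 10 bp
  [195,207): 12 bp
  [207,208): 1 bp
  [208,212): 4 bp
  [212,219): 7 bp

[1,2,2,3,3,4,4,4,4,5,6,7,7,7,7,10,10,10,11,12,12,13,14,16,18,27]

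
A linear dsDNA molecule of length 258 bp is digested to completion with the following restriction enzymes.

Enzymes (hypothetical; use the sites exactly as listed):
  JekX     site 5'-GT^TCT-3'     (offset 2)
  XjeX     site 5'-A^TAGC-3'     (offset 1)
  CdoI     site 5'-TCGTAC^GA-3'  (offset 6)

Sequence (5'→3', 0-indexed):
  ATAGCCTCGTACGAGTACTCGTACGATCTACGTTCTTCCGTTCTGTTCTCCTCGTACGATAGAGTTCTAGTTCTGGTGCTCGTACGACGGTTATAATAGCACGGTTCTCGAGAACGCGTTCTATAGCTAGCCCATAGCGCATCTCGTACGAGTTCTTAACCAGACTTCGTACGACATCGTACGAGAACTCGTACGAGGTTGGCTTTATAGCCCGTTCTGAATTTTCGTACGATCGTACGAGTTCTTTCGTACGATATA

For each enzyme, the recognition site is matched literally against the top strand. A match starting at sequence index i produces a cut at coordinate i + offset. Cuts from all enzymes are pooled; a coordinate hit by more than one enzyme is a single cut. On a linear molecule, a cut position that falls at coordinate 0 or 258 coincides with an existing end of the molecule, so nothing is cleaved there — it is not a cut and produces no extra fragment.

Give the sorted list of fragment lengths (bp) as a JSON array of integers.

Scan for sites:
  JekX GTTCT/2: at [31, 39, 44, 63, 69, 103, 117, 151, 213, 240] ⇒ [33, 41, 46, 65, 71, 105, 119, 153, 215, 242]
  XjeX ATAGC/1: at [0, 95, 122, 133, 206] ⇒ [1, 96, 123, 134, 207]
  CdoI TCGTACGA/6: at [6, 18, 51, 79, 143, 166, 176, 188, 224, 232, 246] ⇒ [12, 24, 57, 85, 149, 172, 182, 194, 230, 238, 252]

All cut coordinates (distinct, sorted): [1, 12, 24, 33, 41, 46, 57, 65, 71, 85, 96, 105, 119, 123, 134, 149, 153, 172, 182, 194, 207, 215, 230, 238, 242, 252]

Fragments:
  [0,1): 1 bp
  [1,12): 11 bp
  [12,24): 12 bp
  [24,33): 9 bp
  [33,41): 8 bp
  [41,46): 5 bp
  [46,57): 11 bp
  [57,65): 8 bp
  [65,71): 6 bp
  [71,85): 14 bp
  [85,96): 11 bp
  [96,105): 9 bp
  [105,119): 14 bp
  [119,123): 4 bp
  [123,134): 11 bp
  [134,149): 15 bp
  [149,153): 4 bp
  [153,172): 19 bp
  [172,182): 10 bp
  [182,194): 12 bp
  [194,207): 13 bp
  [207,215): 8 bp
  [215,230): 15 bp
  [230,238): 8 bp
  [238,242): 4 bp
  [242,252): 10 bp
  [252,258): 6 bp

[1,4,4,4,5,6,6,8,8,8,8,9,9,10,10,11,11,11,11,12,12,13,14,14,15,15,19]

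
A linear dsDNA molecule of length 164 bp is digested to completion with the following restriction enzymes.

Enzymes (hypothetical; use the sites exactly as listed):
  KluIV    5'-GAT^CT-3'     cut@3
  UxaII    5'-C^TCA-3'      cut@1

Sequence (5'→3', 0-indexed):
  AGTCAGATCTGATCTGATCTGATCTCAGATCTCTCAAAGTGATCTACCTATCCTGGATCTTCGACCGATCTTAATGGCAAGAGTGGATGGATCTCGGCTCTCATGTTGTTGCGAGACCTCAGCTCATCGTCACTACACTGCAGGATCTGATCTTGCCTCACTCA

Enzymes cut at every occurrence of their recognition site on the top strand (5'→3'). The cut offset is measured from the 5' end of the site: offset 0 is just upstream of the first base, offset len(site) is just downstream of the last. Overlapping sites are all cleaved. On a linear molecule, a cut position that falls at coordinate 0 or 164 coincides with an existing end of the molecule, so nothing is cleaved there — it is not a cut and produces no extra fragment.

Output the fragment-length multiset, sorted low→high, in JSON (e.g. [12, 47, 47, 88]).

Scan for sites:
  KluIV (GATCT, off=3): starts [5, 10, 15, 20, 27, 40, 55, 66, 89, 143, 148] → cuts [8, 13, 18, 23, 30, 43, 58, 69, 92, 146, 151]
  UxaII (CTCA, off=1): starts [23, 32, 99, 117, 122, 156, 160] → cuts [24, 33, 100, 118, 123, 157, 161]

All cut coordinates (distinct, sorted): [8, 13, 18, 23, 24, 30, 33, 43, 58, 69, 92, 100, 118, 123, 146, 151, 157, 161]

Fragment lengths:
  [0,8): 8 bp
  [8,13): 5 bp
  [13,18): 5 bp
  [18,23): 5 bp
  [23,24): 1 bp
  [24,30): 6 bp
  [30,33): 3 bp
  [33,43): 10 bp
  [43,58): 15 bp
  [58,69): 11 bp
  [69,92): 23 bp
  [92,100): 8 bp
  [100,118): 18 bp
  [118,123): 5 bp
  [123,146): 23 bp
  [146,151): 5 bp
  [151,157): 6 bp
  [157,161): 4 bp
  [161,164): 3 bp

[1,3,3,4,5,5,5,5,5,6,6,8,8,10,11,15,18,23,23]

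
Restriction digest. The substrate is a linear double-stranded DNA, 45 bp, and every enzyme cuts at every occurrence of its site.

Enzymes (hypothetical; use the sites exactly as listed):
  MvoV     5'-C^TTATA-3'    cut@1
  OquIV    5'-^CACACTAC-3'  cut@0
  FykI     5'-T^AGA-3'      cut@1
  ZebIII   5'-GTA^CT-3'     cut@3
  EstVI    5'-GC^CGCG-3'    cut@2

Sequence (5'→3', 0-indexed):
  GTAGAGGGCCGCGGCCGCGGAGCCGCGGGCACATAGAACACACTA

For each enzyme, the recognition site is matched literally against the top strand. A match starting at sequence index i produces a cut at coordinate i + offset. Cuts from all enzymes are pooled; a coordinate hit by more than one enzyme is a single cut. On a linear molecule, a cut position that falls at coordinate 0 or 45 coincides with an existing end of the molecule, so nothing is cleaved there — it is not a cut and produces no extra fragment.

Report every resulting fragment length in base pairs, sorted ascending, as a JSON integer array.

Per-enzyme occurrences:
  MvoV (CTTATA, off=1): no sites
  OquIV (CACACTAC, off=0): no sites
  FykI (TAGA, off=1): starts [1, 33] → cuts [2, 34]
  ZebIII (GTACT, off=3): no sites
  EstVI (GCCGCG, off=2): starts [7, 13, 21] → cuts [9, 15, 23]

All cut coordinates (distinct, sorted): [2, 9, 15, 23, 34]

Fragments:
  [0,2): 2 bp
  [2,9): 7 bp
  [9,15): 6 bp
  [15,23): 8 bp
  [23,34): 11 bp
  [34,45): 11 bp

[2,6,7,8,11,11]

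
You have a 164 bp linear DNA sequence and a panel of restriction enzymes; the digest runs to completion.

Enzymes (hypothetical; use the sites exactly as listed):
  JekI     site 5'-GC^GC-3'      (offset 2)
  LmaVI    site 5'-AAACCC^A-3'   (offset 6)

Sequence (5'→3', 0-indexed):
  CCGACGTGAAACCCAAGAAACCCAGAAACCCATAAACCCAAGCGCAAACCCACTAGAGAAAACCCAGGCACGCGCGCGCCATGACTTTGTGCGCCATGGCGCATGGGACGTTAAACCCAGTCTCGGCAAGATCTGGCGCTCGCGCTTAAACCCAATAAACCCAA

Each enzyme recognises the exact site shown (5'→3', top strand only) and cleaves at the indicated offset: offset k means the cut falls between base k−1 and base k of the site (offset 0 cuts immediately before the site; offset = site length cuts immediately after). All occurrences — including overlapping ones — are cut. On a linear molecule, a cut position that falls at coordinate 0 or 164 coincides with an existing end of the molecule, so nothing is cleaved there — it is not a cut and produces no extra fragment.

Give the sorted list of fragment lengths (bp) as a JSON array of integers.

Scan for sites:
  JekI (GCGC, off=2): starts [41, 71, 73, 75, 90, 98, 135, 141] → cuts [43, 73, 75, 77, 92, 100, 137, 143]
  LmaVI (AAACCCA, off=6): starts [8, 17, 25, 33, 45, 59, 112, 147, 156] → cuts [14, 23, 31, 39, 51, 65, 118, 153, 162]

All cut coordinates (distinct, sorted): [14, 23, 31, 39, 43, 51, 65, 73, 75, 77, 92, 100, 118, 137, 143, 153, 162]

Fragments:
  [0,14): 14 bp
  [14,23): 9 bp
  [23,31): 8 bp
  [31,39): 8 bp
  [39,43): 4 bp
  [43,51): 8 bp
  [51,65): 14 bp
  [65,73): 8 bp
  [73,75): 2 bp
  [75,77): 2 bp
  [77,92): 15 bp
  [92,100): 8 bp
  [100,118): 18 bp
  [118,137): 19 bp
  [137,143): 6 bp
  [143,153): 10 bp
  [153,162): 9 bp
  [162,164): 2 bp

[2,2,2,4,6,8,8,8,8,8,9,9,10,14,14,15,18,19]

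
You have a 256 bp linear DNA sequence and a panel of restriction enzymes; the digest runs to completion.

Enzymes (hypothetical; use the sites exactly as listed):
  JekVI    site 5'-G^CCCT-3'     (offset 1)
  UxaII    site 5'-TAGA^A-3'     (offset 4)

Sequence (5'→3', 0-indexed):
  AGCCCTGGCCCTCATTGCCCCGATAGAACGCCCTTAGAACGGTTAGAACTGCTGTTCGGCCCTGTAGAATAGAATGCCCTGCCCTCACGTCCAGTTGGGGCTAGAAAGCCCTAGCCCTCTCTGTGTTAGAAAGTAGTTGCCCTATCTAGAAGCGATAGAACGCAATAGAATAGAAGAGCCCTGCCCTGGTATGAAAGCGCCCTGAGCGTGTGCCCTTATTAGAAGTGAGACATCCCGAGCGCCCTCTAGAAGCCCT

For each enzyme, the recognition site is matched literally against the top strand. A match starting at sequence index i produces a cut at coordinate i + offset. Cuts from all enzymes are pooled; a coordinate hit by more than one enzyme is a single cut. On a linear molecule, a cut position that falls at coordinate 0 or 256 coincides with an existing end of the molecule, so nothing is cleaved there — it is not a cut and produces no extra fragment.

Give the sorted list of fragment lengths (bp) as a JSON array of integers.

[2,2,3,3,3,4,4,5,5,5,5,6,6,8,9,9,9,9,9,10,11,11,12,13,16,16,18,19,24]

Site scan:
  JekVI GCCCT/1: at [1, 7, 29, 58, 75, 80, 107, 113, 138, 177, 182, 198, 211, 240, 251] ⇒ [2, 8, 30, 59, 76, 81, 108, 114, 139, 178, 183, 199, 212, 241, 252]
  UxaII TAGAA/4: at [23, 34, 43, 64, 69, 101, 126, 146, 155, 165, 170, 219, 246] ⇒ [27, 38, 47, 68, 73, 105, 130, 150, 159, 169, 174, 223, 250]

Pooled cuts: [2, 8, 27, 30, 38, 47, 59, 68, 73, 76, 81, 105, 108, 114, 130, 139, 150, 159, 169, 174, 178, 183, 199, 212, 223, 241, 250, 252]

Fragment lengths:
  [0,2): 2 bp
  [2,8): 6 bp
  [8,27): 19 bp
  [27,30): 3 bp
  [30,38): 8 bp
  [38,47): 9 bp
  [47,59): 12 bp
  [59,68): 9 bp
  [68,73): 5 bp
  [73,76): 3 bp
  [76,81): 5 bp
  [81,105): 24 bp
  [105,108): 3 bp
  [108,114): 6 bp
  [114,130): 16 bp
  [130,139): 9 bp
  [139,150): 11 bp
  [150,159): 9 bp
  [159,169): 10 bp
  [169,174): 5 bp
  [174,178): 4 bp
  [178,183): 5 bp
  [183,199): 16 bp
  [199,212): 13 bp
  [212,223): 11 bp
  [223,241): 18 bp
  [241,250): 9 bp
  [250,252): 2 bp
  [252,256): 4 bp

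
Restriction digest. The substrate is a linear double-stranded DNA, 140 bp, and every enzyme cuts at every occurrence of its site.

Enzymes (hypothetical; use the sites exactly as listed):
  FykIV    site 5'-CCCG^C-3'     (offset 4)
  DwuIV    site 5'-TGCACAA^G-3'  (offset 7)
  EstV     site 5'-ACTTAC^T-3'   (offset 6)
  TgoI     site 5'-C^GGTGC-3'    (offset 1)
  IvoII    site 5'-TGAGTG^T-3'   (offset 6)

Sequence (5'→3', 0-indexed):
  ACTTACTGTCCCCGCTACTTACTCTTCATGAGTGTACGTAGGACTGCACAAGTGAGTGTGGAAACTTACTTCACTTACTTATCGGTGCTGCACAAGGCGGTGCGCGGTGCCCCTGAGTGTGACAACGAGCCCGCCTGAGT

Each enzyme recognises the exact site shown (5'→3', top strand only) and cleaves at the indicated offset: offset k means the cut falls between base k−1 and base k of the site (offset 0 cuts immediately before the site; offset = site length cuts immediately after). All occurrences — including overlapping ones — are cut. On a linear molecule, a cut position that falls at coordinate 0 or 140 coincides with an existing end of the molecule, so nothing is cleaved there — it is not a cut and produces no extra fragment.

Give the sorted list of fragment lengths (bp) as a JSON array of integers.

Site scan:
  FykIV (CCCGC, off=4): starts [10, 129] → cuts [14, 133]
  DwuIV (TGCACAAG, off=7): starts [44, 88] → cuts [51, 95]
  EstV (ACTTACT, off=6): starts [0, 16, 63, 72] → cuts [6, 22, 69, 78]
  TgoI (CGGTGC, off=1): starts [82, 97, 104] → cuts [83, 98, 105]
  IvoII (TGAGTGT, off=6): starts [28, 52, 113] → cuts [34, 58, 119]

All cut coordinates (distinct, sorted): [6, 14, 22, 34, 51, 58, 69, 78, 83, 95, 98, 105, 119, 133]

Fragments:
  [0,6): 6 bp
  [6,14): 8 bp
  [14,22): 8 bp
  [22,34): 12 bp
  [34,51): 17 bp
  [51,58): 7 bp
  [58,69): 11 bp
  [69,78): 9 bp
  [78,83): 5 bp
  [83,95): 12 bp
  [95,98): 3 bp
  [98,105): 7 bp
  [105,119): 14 bp
  [119,133): 14 bp
  [133,140): 7 bp

[3,5,6,7,7,7,8,8,9,11,12,12,14,14,17]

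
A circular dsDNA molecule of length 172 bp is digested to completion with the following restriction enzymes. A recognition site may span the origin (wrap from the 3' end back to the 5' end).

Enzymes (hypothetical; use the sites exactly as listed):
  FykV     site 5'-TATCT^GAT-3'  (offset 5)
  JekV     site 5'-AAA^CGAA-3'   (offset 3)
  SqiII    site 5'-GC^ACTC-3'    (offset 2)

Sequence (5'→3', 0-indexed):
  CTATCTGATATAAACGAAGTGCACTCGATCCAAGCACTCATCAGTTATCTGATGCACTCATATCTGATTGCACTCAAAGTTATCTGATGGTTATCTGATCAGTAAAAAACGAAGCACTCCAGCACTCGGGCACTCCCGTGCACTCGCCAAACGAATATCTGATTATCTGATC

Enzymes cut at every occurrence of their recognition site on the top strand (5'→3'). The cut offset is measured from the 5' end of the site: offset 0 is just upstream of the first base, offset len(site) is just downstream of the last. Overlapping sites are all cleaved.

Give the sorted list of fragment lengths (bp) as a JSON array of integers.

[5,6,6,8,8,8,8,8,9,10,10,10,10,11,13,13,14,15]

Scan for sites:
  FykV TATCTGAT/5: at [1, 45, 60, 80, 91, 155, 163] ⇒ [6, 50, 65, 85, 96, 160, 168]
  JekV AAACGAA/3: at [11, 106, 148] ⇒ [14, 109, 151]
  SqiII GCACTC/2: at [20, 33, 53, 69, 113, 121, 129, 139] ⇒ [22, 35, 55, 71, 115, 123, 131, 141]

All cut coordinates (distinct, sorted): [6, 14, 22, 35, 50, 55, 65, 71, 85, 96, 109, 115, 123, 131, 141, 151, 160, 168]

Fragments:
  6→14: 8 bp
  14→22: 8 bp
  22→35: 13 bp
  35→50: 15 bp
  50→55: 5 bp
  55→65: 10 bp
  65→71: 6 bp
  71→85: 14 bp
  85→96: 11 bp
  96→109: 13 bp
  109→115: 6 bp
  115→123: 8 bp
  123→131: 8 bp
  131→141: 10 bp
  141→151: 10 bp
  151→160: 9 bp
  160→168: 8 bp
  168→6 (wrap): 172-168+6 = 10 bp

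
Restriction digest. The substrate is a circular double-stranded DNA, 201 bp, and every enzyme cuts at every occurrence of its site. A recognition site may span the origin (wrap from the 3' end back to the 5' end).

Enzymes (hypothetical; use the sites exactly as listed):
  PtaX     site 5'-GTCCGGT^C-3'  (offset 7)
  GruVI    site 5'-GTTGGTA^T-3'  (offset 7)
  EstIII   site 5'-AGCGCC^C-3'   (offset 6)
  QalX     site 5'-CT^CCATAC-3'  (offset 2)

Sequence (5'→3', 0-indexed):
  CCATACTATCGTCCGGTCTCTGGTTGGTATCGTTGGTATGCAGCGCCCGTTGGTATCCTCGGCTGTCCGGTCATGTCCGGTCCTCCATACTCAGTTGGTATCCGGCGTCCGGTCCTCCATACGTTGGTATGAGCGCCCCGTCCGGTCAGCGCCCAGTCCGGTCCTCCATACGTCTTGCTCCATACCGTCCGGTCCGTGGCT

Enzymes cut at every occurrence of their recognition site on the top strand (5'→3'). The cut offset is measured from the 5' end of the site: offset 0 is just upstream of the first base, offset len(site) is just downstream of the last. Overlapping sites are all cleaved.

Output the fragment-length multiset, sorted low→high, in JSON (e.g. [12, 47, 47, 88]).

[3,3,3,7,8,8,8,9,9,9,9,10,12,13,13,14,14,16,16,17]

Site scan:
  PtaX GTCCGGTC/7: at [10, 64, 74, 106, 139, 155, 186] ⇒ [17, 71, 81, 113, 146, 162, 193]
  GruVI GTTGGTAT/7: at [22, 31, 48, 93, 122] ⇒ [29, 38, 55, 100, 129]
  EstIII AGCGCCC/6: at [41, 131, 147] ⇒ [47, 137, 153]
  QalX CTCCATAC/2: at [82, 114, 163, 177, 199] ⇒ [0, 84, 116, 165, 179]

Pooled cuts: [0, 17, 29, 38, 47, 55, 71, 81, 84, 100, 113, 116, 129, 137, 146, 153, 162, 165, 179, 193]

Fragments:
  0→17: 17 bp
  17→29: 12 bp
  29→38: 9 bp
  38→47: 9 bp
  47→55: 8 bp
  55→71: 16 bp
  71→81: 10 bp
  81→84: 3 bp
  84→100: 16 bp
  100→113: 13 bp
  113→116: 3 bp
  116→129: 13 bp
  129→137: 8 bp
  137→146: 9 bp
  146→153: 7 bp
  153→162: 9 bp
  162→165: 3 bp
  165→179: 14 bp
  179→193: 14 bp
  193→0 (wrap): 201-193+0 = 8 bp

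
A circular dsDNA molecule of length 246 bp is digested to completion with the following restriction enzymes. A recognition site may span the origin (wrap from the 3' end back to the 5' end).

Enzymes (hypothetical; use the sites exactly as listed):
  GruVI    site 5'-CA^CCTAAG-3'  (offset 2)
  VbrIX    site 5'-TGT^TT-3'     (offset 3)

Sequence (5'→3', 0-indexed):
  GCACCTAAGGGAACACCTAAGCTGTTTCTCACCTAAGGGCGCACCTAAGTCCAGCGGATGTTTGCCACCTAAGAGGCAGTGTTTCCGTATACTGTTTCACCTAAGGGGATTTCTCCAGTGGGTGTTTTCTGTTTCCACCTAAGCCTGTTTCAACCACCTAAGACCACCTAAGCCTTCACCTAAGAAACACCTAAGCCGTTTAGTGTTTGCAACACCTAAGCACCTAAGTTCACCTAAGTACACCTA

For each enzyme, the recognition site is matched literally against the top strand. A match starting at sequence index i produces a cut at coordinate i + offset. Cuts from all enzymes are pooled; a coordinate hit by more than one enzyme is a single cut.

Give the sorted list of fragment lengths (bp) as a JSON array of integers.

Scan for sites:
  GruVI CACCTAAG/2: at [1, 13, 29, 41, 65, 97, 135, 154, 164, 176, 187, 212, 220, 230] ⇒ [3, 15, 31, 43, 67, 99, 137, 156, 166, 178, 189, 214, 222, 232]
  VbrIX TGTTT/3: at [22, 58, 79, 92, 122, 129, 145, 203] ⇒ [25, 61, 82, 95, 125, 132, 148, 206]

Pooled cuts: [3, 15, 25, 31, 43, 61, 67, 82, 95, 99, 125, 132, 137, 148, 156, 166, 178, 189, 206, 214, 222, 232]

Fragments:
  3→15: 12 bp
  15→25: 10 bp
  25→31: 6 bp
  31→43: 12 bp
  43→61: 18 bp
  61→67: 6 bp
  67→82: 15 bp
  82→95: 13 bp
  95→99: 4 bp
  99→125: 26 bp
  125→132: 7 bp
  132→137: 5 bp
  137→148: 11 bp
  148→156: 8 bp
  156→166: 10 bp
  166→178: 12 bp
  178→189: 11 bp
  189→206: 17 bp
  206→214: 8 bp
  214→222: 8 bp
  222→232: 10 bp
  232→3 (wrap): 246-232+3 = 17 bp

[4,5,6,6,7,8,8,8,10,10,10,11,11,12,12,12,13,15,17,17,18,26]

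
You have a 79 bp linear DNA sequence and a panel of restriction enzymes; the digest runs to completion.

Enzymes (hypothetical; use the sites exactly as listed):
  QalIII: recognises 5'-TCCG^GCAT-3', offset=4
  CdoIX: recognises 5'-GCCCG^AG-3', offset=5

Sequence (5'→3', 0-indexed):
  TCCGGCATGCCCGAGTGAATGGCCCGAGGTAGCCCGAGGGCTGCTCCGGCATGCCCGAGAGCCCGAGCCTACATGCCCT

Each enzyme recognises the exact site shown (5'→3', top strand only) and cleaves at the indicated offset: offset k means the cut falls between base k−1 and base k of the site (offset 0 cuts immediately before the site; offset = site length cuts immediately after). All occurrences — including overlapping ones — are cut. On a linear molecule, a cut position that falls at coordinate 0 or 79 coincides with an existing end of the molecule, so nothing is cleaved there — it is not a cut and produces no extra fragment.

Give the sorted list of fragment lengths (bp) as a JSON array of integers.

Scan for sites:
  QalIII (TCCGGCAT, off=4): starts [0, 44] → cuts [4, 48]
  CdoIX (GCCCGAG, off=5): starts [8, 21, 31, 52, 60] → cuts [13, 26, 36, 57, 65]

Pooled cuts: [4, 13, 26, 36, 48, 57, 65]

Fragments:
  [0,4): 4 bp
  [4,13): 9 bp
  [13,26): 13 bp
  [26,36): 10 bp
  [36,48): 12 bp
  [48,57): 9 bp
  [57,65): 8 bp
  [65,79): 14 bp

[4,8,9,9,10,12,13,14]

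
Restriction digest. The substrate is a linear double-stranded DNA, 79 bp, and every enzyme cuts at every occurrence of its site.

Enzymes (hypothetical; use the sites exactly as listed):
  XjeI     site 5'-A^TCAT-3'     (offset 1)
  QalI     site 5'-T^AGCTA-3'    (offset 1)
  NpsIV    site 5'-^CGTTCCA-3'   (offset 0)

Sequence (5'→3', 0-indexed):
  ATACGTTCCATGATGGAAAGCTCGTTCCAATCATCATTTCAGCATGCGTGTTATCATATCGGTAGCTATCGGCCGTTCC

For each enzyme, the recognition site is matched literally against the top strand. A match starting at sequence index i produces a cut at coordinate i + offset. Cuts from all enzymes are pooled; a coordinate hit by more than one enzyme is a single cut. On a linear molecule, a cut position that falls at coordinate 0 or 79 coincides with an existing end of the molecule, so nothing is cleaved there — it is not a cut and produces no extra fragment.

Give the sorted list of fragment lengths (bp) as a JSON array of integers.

[3,3,8,10,16,19,20]

Site scan:
  XjeI (ATCAT, off=1): starts [29, 32, 52] → cuts [30, 33, 53]
  QalI (TAGCTA, off=1): starts [62] → cuts [63]
  NpsIV (CGTTCCA, off=0): starts [3, 22] → cuts [3, 22]

Pooled cuts: [3, 22, 30, 33, 53, 63]

Fragments:
  [0,3): 3 bp
  [3,22): 19 bp
  [22,30): 8 bp
  [30,33): 3 bp
  [33,53): 20 bp
  [53,63): 10 bp
  [63,79): 16 bp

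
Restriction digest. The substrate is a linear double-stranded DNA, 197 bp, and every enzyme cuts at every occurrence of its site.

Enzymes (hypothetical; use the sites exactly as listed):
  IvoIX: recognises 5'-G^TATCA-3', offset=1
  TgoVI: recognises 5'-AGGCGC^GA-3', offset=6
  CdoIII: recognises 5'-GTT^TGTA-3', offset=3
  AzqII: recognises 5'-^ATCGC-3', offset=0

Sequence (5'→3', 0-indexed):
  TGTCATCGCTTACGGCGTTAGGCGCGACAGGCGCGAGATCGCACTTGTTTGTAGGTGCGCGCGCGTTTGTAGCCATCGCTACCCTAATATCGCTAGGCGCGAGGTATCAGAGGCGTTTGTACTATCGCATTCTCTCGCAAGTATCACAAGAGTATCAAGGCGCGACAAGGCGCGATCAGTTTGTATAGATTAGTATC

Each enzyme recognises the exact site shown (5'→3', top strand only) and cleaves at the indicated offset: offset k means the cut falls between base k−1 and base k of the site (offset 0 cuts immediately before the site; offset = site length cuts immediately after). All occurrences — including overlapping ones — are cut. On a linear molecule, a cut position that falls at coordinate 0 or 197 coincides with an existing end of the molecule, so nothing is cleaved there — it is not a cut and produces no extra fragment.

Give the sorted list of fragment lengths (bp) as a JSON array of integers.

[3,4,4,6,7,8,9,10,11,11,12,12,13,14,16,18,18,21]

Scan for sites:
  IvoIX GTATCA/1: at [103, 140, 151] ⇒ [104, 141, 152]
  TgoVI AGGCGCGA/6: at [19, 28, 94, 157, 167] ⇒ [25, 34, 100, 163, 173]
  CdoIII GTTTGTA/3: at [46, 64, 114, 178] ⇒ [49, 67, 117, 181]
  AzqII ATCGC/0: at [4, 37, 74, 88, 123] ⇒ [4, 37, 74, 88, 123]

All cut coordinates (distinct, sorted): [4, 25, 34, 37, 49, 67, 74, 88, 100, 104, 117, 123, 141, 152, 163, 173, 181]

Fragment lengths:
  [0,4): 4 bp
  [4,25): 21 bp
  [25,34): 9 bp
  [34,37): 3 bp
  [37,49): 12 bp
  [49,67): 18 bp
  [67,74): 7 bp
  [74,88): 14 bp
  [88,100): 12 bp
  [100,104): 4 bp
  [104,117): 13 bp
  [117,123): 6 bp
  [123,141): 18 bp
  [141,152): 11 bp
  [152,163): 11 bp
  [163,173): 10 bp
  [173,181): 8 bp
  [181,197): 16 bp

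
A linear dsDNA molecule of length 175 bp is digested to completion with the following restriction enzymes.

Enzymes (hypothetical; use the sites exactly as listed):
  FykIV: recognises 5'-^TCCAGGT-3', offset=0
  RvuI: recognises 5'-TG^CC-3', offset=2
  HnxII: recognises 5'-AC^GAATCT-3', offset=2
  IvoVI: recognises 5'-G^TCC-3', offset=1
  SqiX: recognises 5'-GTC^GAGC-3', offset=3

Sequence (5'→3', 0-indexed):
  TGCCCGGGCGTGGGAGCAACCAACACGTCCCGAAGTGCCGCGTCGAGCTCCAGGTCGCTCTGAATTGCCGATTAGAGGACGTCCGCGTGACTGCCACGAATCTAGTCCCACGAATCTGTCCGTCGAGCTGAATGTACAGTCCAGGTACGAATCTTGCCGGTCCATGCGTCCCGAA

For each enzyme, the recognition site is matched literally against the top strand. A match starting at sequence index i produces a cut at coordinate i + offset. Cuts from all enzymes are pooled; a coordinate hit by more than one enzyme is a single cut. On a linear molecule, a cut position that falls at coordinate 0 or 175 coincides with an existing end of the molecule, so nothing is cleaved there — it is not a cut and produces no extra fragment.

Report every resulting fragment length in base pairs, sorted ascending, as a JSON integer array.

[2,4,4,4,6,6,7,7,7,8,8,8,9,10,12,14,15,19,25]

Site scan:
  FykIV (TCCAGGT, off=0): starts [48, 139] → cuts [48, 139]
  RvuI (TGCC, off=2): starts [0, 35, 65, 91, 154] → cuts [2, 37, 67, 93, 156]
  HnxII (ACGAATCT, off=2): starts [95, 109, 146] → cuts [97, 111, 148]
  IvoVI (GTCC, off=1): starts [26, 80, 104, 117, 138, 159, 167] → cuts [27, 81, 105, 118, 139, 160, 168]
  SqiX (GTCGAGC, off=3): starts [41, 121] → cuts [44, 124]

All cut coordinates (distinct, sorted): [2, 27, 37, 44, 48, 67, 81, 93, 97, 105, 111, 118, 124, 139, 148, 156, 160, 168]

Fragments:
  [0,2): 2 bp
  [2,27): 25 bp
  [27,37): 10 bp
  [37,44): 7 bp
  [44,48): 4 bp
  [48,67): 19 bp
  [67,81): 14 bp
  [81,93): 12 bp
  [93,97): 4 bp
  [97,105): 8 bp
  [105,111): 6 bp
  [111,118): 7 bp
  [118,124): 6 bp
  [124,139): 15 bp
  [139,148): 9 bp
  [148,156): 8 bp
  [156,160): 4 bp
  [160,168): 8 bp
  [168,175): 7 bp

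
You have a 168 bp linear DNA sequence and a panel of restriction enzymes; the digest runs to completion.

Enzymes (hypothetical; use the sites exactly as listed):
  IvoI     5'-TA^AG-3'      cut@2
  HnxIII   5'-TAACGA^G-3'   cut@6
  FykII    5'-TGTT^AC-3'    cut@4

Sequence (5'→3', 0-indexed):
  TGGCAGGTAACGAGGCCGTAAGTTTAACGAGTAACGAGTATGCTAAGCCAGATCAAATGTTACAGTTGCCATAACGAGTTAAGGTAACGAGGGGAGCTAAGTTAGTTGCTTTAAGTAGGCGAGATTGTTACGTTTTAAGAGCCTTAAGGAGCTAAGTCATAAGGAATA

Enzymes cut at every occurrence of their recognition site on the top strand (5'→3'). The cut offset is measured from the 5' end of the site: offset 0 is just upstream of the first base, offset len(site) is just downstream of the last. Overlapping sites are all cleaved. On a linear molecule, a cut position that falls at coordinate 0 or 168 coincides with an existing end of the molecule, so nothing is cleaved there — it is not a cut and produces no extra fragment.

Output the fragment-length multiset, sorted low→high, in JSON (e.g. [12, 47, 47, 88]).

[4,7,7,7,7,8,8,8,9,9,9,10,13,14,16,16,16]

Per-enzyme occurrences:
  IvoI TAAG/2: at [18, 43, 79, 97, 111, 135, 144, 152, 159] ⇒ [20, 45, 81, 99, 113, 137, 146, 154, 161]
  HnxIII TAACGAG/6: at [7, 24, 31, 71, 84] ⇒ [13, 30, 37, 77, 90]
  FykII TGTTAC/4: at [57, 125] ⇒ [61, 129]

Pooled cuts: [13, 20, 30, 37, 45, 61, 77, 81, 90, 99, 113, 129, 137, 146, 154, 161]

Fragment lengths:
  [0,13): 13 bp
  [13,20): 7 bp
  [20,30): 10 bp
  [30,37): 7 bp
  [37,45): 8 bp
  [45,61): 16 bp
  [61,77): 16 bp
  [77,81): 4 bp
  [81,90): 9 bp
  [90,99): 9 bp
  [99,113): 14 bp
  [113,129): 16 bp
  [129,137): 8 bp
  [137,146): 9 bp
  [146,154): 8 bp
  [154,161): 7 bp
  [161,168): 7 bp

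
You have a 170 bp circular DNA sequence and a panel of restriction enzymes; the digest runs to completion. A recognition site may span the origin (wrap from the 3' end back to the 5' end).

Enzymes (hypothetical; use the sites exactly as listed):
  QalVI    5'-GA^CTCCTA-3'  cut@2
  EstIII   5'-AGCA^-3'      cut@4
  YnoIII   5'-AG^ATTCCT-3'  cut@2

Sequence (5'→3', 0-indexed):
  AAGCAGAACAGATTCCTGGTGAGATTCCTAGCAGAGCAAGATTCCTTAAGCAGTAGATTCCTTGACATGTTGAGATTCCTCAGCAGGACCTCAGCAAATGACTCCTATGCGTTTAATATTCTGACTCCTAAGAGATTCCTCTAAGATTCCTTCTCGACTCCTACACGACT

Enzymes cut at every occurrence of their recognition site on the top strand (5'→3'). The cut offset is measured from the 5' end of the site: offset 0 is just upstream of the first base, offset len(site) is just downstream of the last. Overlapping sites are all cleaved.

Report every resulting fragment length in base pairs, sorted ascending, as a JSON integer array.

Site scan:
  QalVI (GACTCCTA, off=2): starts [99, 122, 155] → cuts [101, 124, 157]
  EstIII (AGCA, off=4): starts [1, 29, 34, 48, 81, 92] → cuts [5, 33, 38, 52, 85, 96]
  YnoIII (AGATTCCT, off=2): starts [9, 21, 38, 54, 72, 132, 143] → cuts [11, 23, 40, 56, 74, 134, 145]

All cut coordinates (distinct, sorted): [5, 11, 23, 33, 38, 40, 52, 56, 74, 85, 96, 101, 124, 134, 145, 157]

Fragments:
  5→11: 6 bp
  11→23: 12 bp
  23→33: 10 bp
  33→38: 5 bp
  38→40: 2 bp
  40→52: 12 bp
  52→56: 4 bp
  56→74: 18 bp
  74→85: 11 bp
  85→96: 11 bp
  96→101: 5 bp
  101→124: 23 bp
  124→134: 10 bp
  134→145: 11 bp
  145→157: 12 bp
  157→5 (wrap): 170-157+5 = 18 bp

[2,4,5,5,6,10,10,11,11,11,12,12,12,18,18,23]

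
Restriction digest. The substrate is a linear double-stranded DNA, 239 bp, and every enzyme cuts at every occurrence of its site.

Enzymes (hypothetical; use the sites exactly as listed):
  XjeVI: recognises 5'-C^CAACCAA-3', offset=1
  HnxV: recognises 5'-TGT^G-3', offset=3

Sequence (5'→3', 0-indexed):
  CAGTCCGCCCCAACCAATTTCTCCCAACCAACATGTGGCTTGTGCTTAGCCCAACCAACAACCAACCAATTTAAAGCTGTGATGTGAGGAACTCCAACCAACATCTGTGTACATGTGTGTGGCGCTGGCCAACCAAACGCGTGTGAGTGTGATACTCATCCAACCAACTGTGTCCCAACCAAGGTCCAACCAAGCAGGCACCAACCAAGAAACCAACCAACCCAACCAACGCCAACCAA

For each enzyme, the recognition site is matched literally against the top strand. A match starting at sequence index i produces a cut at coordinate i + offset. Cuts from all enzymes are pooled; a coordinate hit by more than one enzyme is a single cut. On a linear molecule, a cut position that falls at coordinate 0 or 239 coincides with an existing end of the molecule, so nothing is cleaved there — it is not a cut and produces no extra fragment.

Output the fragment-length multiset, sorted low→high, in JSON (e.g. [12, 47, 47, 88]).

[2,2,4,5,6,7,7,8,8,9,9,9,10,10,10,11,11,11,12,12,14,14,15,15,18]

Per-enzyme occurrences:
  XjeVI CCAACCAA/1: at [9, 23, 50, 61, 93, 128, 159, 174, 185, 200, 212, 221, 231] ⇒ [10, 24, 51, 62, 94, 129, 160, 175, 186, 201, 213, 222, 232]
  HnxV TGTG/3: at [33, 40, 77, 82, 105, 113, 115, 117, 141, 147, 168] ⇒ [36, 43, 80, 85, 108, 116, 118, 120, 144, 150, 171]

Pooled cuts: [10, 24, 36, 43, 51, 62, 80, 85, 94, 108, 116, 118, 120, 129, 144, 150, 160, 171, 175, 186, 201, 213, 222, 232]

Fragments:
  [0,10): 10 bp
  [10,24): 14 bp
  [24,36): 12 bp
  [36,43): 7 bp
  [43,51): 8 bp
  [51,62): 11 bp
  [62,80): 18 bp
  [80,85): 5 bp
  [85,94): 9 bp
  [94,108): 14 bp
  [108,116): 8 bp
  [116,118): 2 bp
  [118,120): 2 bp
  [120,129): 9 bp
  [129,144): 15 bp
  [144,150): 6 bp
  [150,160): 10 bp
  [160,171): 11 bp
  [171,175): 4 bp
  [175,186): 11 bp
  [186,201): 15 bp
  [201,213): 12 bp
  [213,222): 9 bp
  [222,232): 10 bp
  [232,239): 7 bp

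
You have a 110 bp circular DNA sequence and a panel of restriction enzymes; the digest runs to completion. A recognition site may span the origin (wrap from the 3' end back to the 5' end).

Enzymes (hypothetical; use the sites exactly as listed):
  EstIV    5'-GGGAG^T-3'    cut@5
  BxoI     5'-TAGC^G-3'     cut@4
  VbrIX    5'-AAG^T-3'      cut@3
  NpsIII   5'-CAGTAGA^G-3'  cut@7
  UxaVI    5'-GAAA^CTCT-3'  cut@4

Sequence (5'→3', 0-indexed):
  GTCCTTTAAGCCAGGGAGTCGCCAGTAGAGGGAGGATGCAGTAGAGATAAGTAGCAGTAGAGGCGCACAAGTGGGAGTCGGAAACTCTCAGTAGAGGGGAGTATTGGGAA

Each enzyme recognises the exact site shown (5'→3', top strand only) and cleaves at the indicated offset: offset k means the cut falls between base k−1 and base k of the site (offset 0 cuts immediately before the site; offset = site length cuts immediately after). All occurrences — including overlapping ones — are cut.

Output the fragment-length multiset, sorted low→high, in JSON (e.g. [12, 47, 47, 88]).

[6,6,6,7,10,10,10,11,11,16,17]

Site scan:
  EstIV (GGGAGT, off=5): starts [13, 72, 96] → cuts [18, 77, 101]
  BxoI (TAGCG, off=4): no sites
  VbrIX (AAGT, off=3): starts [48, 68, 108] → cuts [1, 51, 71]
  NpsIII (CAGTAGAG, off=7): starts [22, 38, 54, 88] → cuts [29, 45, 61, 95]
  UxaVI (GAAACTCT, off=4): starts [80] → cuts [84]

All cut coordinates (distinct, sorted): [1, 18, 29, 45, 51, 61, 71, 77, 84, 95, 101]

Fragments:
  1→18: 17 bp
  18→29: 11 bp
  29→45: 16 bp
  45→51: 6 bp
  51→61: 10 bp
  61→71: 10 bp
  71→77: 6 bp
  77→84: 7 bp
  84→95: 11 bp
  95→101: 6 bp
  101→1 (wrap): 110-101+1 = 10 bp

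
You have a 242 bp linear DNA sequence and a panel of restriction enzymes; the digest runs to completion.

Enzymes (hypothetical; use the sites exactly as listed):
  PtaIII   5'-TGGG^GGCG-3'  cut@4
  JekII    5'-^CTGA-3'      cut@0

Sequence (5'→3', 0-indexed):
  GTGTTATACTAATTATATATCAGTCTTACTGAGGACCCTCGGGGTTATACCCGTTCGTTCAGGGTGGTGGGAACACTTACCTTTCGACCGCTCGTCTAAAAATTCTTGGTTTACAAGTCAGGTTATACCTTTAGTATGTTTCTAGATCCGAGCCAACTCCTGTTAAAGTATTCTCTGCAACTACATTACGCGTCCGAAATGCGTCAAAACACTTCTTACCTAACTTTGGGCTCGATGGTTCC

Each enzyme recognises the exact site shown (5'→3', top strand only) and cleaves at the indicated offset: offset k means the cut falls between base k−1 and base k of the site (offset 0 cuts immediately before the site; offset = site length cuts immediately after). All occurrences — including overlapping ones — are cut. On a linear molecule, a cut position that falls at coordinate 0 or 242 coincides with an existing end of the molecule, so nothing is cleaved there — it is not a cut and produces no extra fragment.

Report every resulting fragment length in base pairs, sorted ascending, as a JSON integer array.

Site scan:
  PtaIII (TGGGGGCG, off=4): no sites
  JekII CTGA/0: at [28] ⇒ [28]

Pooled cuts: [28]

Fragments:
  [0,28): 28 bp
  [28,242): 214 bp

[28,214]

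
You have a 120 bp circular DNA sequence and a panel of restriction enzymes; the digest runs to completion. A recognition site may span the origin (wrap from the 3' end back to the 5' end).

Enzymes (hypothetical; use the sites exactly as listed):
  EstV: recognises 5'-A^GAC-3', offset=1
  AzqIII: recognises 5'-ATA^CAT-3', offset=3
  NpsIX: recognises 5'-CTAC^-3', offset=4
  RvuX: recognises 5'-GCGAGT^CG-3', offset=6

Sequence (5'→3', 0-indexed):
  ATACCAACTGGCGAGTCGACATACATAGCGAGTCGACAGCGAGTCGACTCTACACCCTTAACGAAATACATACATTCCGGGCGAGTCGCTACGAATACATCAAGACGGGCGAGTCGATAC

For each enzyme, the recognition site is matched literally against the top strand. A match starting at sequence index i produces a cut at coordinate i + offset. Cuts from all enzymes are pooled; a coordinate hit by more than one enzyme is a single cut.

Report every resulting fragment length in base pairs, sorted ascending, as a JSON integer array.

[4,5,5,6,6,7,9,10,11,11,14,15,17]

Per-enzyme occurrences:
  EstV AGAC/1: at [102] ⇒ [103]
  AzqIII ATACAT/3: at [20, 65, 69, 94, 116] ⇒ [23, 68, 72, 97, 119]
  NpsIX CTAC/4: at [49, 88] ⇒ [53, 92]
  RvuX GCGAGTCG/6: at [10, 27, 38, 80, 108] ⇒ [16, 33, 44, 86, 114]

Pooled cuts: [16, 23, 33, 44, 53, 68, 72, 86, 92, 97, 103, 114, 119]

Fragment lengths:
  16→23: 7 bp
  23→33: 10 bp
  33→44: 11 bp
  44→53: 9 bp
  53→68: 15 bp
  68→72: 4 bp
  72→86: 14 bp
  86→92: 6 bp
  92→97: 5 bp
  97→103: 6 bp
  103→114: 11 bp
  114→119: 5 bp
  119→16 (wrap): 120-119+16 = 17 bp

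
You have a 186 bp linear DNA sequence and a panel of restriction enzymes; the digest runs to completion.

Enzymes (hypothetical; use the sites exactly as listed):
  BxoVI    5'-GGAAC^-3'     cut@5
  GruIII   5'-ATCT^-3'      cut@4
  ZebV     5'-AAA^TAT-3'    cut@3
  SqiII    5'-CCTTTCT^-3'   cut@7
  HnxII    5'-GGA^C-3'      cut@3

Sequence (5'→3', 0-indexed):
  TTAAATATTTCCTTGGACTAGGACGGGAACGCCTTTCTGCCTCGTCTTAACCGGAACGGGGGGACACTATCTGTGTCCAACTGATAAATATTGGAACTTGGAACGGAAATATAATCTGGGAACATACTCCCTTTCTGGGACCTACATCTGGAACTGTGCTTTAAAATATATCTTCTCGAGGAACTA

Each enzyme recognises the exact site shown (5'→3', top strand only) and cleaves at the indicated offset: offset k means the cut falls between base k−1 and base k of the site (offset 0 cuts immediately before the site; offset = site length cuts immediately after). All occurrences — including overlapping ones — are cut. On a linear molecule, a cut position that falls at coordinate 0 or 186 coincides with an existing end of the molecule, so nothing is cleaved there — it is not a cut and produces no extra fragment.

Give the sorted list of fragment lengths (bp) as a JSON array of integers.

Per-enzyme occurrences:
  BxoVI GGAAC/5: at [25, 52, 92, 99, 118, 149, 179] ⇒ [30, 57, 97, 104, 123, 154, 184]
  GruIII ATCT/4: at [68, 113, 145, 169] ⇒ [72, 117, 149, 173]
  ZebV AAATAT/3: at [2, 85, 106, 163] ⇒ [5, 88, 109, 166]
  SqiII CCTTTCT/7: at [31, 129] ⇒ [38, 136]
  HnxII GGAC/3: at [14, 20, 61, 137] ⇒ [17, 23, 64, 140]

All cut coordinates (distinct, sorted): [5, 17, 23, 30, 38, 57, 64, 72, 88, 97, 104, 109, 117, 123, 136, 140, 149, 154, 166, 173, 184]

Fragments:
  [0,5): 5 bp
  [5,17): 12 bp
  [17,23): 6 bp
  [23,30): 7 bp
  [30,38): 8 bp
  [38,57): 19 bp
  [57,64): 7 bp
  [64,72): 8 bp
  [72,88): 16 bp
  [88,97): 9 bp
  [97,104): 7 bp
  [104,109): 5 bp
  [109,117): 8 bp
  [117,123): 6 bp
  [123,136): 13 bp
  [136,140): 4 bp
  [140,149): 9 bp
  [149,154): 5 bp
  [154,166): 12 bp
  [166,173): 7 bp
  [173,184): 11 bp
  [184,186): 2 bp

[2,4,5,5,5,6,6,7,7,7,7,8,8,8,9,9,11,12,12,13,16,19]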